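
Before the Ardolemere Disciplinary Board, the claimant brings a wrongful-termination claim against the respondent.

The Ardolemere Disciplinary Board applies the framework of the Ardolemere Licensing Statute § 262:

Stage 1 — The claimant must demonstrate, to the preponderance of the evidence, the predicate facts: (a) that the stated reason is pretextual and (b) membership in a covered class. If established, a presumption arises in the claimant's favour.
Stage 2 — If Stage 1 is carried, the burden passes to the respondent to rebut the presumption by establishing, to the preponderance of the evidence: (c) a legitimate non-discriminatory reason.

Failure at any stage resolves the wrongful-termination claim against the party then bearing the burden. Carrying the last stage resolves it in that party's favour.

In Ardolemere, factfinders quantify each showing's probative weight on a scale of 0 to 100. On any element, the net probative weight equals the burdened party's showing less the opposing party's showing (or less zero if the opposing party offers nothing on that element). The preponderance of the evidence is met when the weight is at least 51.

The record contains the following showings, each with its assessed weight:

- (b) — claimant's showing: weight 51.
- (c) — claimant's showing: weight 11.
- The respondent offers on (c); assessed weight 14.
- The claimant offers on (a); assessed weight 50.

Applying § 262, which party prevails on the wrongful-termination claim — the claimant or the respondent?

respondent

Stage 1 — burden on claimant; standard: the preponderance of the evidence (weight is at least 51).
    (a): 50 < 51 [not met]
    (b): 51 ≥ 51 [met]
  Stage 1 not carried; the claimant fails its burden.
The respondent prevails.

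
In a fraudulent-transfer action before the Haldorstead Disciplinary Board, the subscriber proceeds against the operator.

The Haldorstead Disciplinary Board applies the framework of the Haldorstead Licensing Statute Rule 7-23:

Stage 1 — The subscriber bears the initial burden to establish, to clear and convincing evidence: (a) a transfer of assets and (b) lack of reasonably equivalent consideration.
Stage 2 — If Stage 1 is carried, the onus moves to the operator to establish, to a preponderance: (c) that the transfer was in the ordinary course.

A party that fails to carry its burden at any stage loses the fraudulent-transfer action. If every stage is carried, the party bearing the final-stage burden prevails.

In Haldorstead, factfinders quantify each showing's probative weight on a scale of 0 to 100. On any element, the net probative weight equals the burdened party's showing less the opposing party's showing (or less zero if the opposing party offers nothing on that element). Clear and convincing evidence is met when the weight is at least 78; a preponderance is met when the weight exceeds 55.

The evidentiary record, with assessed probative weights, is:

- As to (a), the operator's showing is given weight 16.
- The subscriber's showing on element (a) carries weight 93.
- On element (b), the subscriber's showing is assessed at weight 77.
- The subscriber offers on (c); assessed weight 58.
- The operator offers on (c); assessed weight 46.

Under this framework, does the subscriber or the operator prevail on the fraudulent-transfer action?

Stage 1 (subscriber, clear and convincing evidence, weight is at least 78): (a) net 93−16=77 < 78 — fails; (b) 77 < 78 — fails.
  The subscriber does not carry Stage 1.
The analysis ends at Stage 1; the operator prevails.

operator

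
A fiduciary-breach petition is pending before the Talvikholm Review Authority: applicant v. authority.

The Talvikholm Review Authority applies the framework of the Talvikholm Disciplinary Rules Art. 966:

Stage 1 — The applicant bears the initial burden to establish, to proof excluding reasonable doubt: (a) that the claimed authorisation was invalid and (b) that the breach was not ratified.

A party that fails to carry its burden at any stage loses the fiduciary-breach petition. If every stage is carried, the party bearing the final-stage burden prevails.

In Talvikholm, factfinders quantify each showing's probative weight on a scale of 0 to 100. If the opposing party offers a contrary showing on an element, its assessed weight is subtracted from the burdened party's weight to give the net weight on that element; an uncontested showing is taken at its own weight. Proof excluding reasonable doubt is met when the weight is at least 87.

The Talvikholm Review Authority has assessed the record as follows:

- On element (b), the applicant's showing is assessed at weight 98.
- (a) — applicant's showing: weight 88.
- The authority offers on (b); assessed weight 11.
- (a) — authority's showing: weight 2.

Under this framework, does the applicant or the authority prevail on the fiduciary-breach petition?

authority

At Stage 1 the applicant must meet proof excluding reasonable doubt (weight is at least 87): on (a) the weight is 88 less the opposing 2 gives net 86, < 87, so (a) does not meet the standard; on (b) the weight is 98 less the opposing 11 gives net 87, ≥ 87, so (b) meets the standard.
  The applicant does not carry Stage 1.
So the authority prevails.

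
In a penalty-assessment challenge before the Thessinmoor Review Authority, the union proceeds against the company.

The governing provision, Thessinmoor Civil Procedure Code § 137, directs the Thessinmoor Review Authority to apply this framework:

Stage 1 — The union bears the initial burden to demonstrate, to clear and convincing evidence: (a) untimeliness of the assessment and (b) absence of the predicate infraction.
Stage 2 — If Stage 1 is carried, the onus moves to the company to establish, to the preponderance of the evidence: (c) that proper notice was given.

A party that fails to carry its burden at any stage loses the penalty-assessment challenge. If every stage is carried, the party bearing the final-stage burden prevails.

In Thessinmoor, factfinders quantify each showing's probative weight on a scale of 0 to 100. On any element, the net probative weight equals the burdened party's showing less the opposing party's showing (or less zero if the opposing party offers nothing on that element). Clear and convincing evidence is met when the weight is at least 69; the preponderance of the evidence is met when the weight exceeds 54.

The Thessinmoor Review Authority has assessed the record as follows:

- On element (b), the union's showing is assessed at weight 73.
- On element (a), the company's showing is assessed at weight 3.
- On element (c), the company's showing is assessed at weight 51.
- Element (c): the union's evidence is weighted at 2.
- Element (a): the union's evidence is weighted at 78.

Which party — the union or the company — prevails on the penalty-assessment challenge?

union

At Stage 1 the union must meet clear and convincing evidence (weight is at least 69): on (a) the weight is 78 less the opposing 3 gives net 75, which does reach 69, so (a) meets the standard; on (b) the weight is 73, ≥ 69, so (b) meets the standard.
  All elements met. The burden passes to the company.
At Stage 2 the company must meet the preponderance of the evidence (weight exceeds 54): on (c) the weight is 51 less the opposing 2 gives net 49, which does not exceed 54, so (c) does not meet the standard.
  Stage 2 not carried; the company fails its burden.
The analysis ends at Stage 2; the union prevails.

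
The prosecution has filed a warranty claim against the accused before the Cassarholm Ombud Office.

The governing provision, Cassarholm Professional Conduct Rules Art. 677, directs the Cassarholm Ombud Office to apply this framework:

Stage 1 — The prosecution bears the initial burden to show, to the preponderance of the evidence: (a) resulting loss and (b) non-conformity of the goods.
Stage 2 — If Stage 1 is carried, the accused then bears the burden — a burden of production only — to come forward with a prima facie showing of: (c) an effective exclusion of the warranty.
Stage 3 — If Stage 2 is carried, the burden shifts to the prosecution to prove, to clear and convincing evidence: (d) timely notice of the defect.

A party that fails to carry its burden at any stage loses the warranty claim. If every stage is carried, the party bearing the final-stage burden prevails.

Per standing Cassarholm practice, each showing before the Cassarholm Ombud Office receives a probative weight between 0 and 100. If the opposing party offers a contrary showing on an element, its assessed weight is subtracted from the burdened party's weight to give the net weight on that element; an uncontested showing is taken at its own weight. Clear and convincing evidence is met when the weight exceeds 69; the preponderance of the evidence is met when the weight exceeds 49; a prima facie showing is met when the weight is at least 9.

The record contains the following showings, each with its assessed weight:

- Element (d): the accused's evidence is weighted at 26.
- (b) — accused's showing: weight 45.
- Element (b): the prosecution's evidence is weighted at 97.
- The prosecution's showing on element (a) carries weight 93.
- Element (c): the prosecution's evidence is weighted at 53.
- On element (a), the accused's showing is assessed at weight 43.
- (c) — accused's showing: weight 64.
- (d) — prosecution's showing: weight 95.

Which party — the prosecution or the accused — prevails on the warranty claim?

Stage 1 (prosecution, the preponderance of the evidence, weight exceeds 49): (a) net 93−43=50 > 49 — meets; (b) net 97−45=52 > 49 — meets.
  Stage 1 is satisfied; the onus moves to the accused.
Stage 2 (accused, a prima facie showing, weight is at least 9): (c) net 64−53=11 ≥ 9 — meets.
  The accused carries Stage 2; the prosecution now bears the burden.
Stage 3 (prosecution, clear and convincing evidence, weight exceeds 69): (d) net 95−26=69 ≤ 69 — fails.
  Not every element is met, so the prosecution fails to carry Stage 3.
So the accused prevails.

accused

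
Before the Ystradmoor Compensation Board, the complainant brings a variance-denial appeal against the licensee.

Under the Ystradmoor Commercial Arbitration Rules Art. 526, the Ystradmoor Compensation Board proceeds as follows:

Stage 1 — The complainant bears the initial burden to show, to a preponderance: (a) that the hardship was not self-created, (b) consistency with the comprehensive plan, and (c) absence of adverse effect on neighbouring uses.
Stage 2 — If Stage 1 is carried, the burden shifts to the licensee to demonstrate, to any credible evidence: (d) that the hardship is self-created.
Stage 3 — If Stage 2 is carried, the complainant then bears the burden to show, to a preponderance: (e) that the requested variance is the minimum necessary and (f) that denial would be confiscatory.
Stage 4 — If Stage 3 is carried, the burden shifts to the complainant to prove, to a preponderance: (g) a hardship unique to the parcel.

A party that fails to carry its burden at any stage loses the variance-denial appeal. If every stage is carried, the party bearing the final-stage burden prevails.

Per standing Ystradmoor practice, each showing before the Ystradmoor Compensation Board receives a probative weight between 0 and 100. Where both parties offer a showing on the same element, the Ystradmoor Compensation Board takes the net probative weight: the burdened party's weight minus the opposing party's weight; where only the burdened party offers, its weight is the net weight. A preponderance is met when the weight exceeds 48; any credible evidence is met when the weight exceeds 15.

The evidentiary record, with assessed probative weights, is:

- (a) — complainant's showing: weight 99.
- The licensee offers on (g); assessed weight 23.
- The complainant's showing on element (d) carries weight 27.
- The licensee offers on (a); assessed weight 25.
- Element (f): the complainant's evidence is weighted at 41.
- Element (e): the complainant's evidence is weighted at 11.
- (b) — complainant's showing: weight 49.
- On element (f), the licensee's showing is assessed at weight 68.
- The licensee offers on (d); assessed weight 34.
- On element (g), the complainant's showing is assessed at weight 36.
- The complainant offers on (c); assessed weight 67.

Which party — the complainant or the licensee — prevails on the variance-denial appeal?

Stage 1 — burden on complainant; standard: a preponderance (weight exceeds 48).
    (a): 99 − 25 = 74 > 48 [met]
    (b): 49 > 48 [met]
    (c): 67 > 48 [met]
  All elements met. The burden passes to the licensee.
Stage 2 — burden on licensee; standard: any credible evidence (weight exceeds 15).
    (d): 34 − 27 = 7 ≤ 15 [not met]
  The licensee does not carry Stage 2.
So the complainant prevails.

complainant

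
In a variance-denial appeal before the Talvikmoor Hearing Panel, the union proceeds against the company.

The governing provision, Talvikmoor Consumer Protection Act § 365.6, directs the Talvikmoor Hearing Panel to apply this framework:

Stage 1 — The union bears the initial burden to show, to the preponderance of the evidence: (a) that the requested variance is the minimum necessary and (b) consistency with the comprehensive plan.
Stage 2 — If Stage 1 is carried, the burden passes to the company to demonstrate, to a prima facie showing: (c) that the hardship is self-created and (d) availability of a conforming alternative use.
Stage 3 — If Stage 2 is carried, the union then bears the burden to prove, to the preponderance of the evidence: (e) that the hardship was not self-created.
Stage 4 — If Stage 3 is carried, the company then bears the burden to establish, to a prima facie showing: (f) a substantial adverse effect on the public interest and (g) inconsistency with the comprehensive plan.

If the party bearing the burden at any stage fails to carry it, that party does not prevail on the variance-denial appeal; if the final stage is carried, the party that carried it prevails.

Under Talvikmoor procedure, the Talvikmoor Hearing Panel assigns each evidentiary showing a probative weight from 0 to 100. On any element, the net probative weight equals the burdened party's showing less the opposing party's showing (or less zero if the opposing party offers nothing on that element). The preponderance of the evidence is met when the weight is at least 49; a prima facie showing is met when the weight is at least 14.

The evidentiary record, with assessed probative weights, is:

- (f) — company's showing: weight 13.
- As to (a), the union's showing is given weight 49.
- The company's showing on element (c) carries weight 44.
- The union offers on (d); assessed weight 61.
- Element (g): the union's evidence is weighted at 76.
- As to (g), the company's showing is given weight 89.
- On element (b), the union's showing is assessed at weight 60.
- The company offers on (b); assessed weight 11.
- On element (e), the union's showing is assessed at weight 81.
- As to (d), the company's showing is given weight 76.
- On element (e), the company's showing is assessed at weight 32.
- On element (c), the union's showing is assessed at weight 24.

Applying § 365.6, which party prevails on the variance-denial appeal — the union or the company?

union

Stage 1 (union, the preponderance of the evidence, weight is at least 49): (a) 49 ≥ 49 — meets; (b) net 60−11=49 ≥ 49 — meets.
  All elements met. The burden passes to the company.
Stage 2 (company, a prima facie showing, weight is at least 14): (c) net 44−24=20 ≥ 14 — meets; (d) net 76−61=15 ≥ 14 — meets.
  Stage 2 is satisfied; the onus moves to the union.
Stage 3 (union, the preponderance of the evidence, weight is at least 49): (e) net 81−32=49 ≥ 49 — meets.
  Stage 3 is satisfied; the onus moves to the company.
Stage 4 (company, a prima facie showing, weight is at least 14): (f) 13 < 14 — fails; (g) net 89−76=13 < 14 — fails.
  Stage 4 not carried; the company fails its burden.
The union prevails.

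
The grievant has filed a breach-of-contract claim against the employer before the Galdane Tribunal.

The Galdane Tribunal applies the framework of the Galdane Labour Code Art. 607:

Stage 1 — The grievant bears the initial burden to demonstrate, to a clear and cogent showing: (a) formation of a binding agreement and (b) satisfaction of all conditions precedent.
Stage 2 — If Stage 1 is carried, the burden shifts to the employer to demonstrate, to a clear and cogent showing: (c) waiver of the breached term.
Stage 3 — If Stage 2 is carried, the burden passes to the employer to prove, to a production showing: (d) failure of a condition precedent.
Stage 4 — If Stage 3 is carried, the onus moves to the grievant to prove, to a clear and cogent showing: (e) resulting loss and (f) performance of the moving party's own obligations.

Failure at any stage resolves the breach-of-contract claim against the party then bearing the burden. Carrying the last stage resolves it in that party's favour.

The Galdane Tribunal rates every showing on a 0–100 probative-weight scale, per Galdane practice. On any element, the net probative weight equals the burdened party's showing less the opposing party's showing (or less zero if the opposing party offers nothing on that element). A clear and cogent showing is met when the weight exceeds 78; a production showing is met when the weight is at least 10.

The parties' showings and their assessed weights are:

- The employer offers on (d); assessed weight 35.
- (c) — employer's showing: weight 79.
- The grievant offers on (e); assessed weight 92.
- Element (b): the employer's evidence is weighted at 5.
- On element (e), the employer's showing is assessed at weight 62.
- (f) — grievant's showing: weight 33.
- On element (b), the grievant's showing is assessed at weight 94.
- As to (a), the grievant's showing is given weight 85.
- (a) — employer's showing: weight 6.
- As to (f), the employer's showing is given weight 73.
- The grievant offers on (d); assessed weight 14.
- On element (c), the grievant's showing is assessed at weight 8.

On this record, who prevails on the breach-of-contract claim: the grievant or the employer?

grievant

Stage 1 (grievant, a clear and cogent showing, weight exceeds 78): (a) net 85−6=79 > 78 — meets; (b) net 94−5=89 > 78 — meets.
  Stage 1 is satisfied; the onus moves to the employer.
Stage 2 (employer, a clear and cogent showing, weight exceeds 78): (c) net 79−8=71 ≤ 78 — fails.
  Stage 2 not carried; the employer fails its burden.
So the grievant prevails.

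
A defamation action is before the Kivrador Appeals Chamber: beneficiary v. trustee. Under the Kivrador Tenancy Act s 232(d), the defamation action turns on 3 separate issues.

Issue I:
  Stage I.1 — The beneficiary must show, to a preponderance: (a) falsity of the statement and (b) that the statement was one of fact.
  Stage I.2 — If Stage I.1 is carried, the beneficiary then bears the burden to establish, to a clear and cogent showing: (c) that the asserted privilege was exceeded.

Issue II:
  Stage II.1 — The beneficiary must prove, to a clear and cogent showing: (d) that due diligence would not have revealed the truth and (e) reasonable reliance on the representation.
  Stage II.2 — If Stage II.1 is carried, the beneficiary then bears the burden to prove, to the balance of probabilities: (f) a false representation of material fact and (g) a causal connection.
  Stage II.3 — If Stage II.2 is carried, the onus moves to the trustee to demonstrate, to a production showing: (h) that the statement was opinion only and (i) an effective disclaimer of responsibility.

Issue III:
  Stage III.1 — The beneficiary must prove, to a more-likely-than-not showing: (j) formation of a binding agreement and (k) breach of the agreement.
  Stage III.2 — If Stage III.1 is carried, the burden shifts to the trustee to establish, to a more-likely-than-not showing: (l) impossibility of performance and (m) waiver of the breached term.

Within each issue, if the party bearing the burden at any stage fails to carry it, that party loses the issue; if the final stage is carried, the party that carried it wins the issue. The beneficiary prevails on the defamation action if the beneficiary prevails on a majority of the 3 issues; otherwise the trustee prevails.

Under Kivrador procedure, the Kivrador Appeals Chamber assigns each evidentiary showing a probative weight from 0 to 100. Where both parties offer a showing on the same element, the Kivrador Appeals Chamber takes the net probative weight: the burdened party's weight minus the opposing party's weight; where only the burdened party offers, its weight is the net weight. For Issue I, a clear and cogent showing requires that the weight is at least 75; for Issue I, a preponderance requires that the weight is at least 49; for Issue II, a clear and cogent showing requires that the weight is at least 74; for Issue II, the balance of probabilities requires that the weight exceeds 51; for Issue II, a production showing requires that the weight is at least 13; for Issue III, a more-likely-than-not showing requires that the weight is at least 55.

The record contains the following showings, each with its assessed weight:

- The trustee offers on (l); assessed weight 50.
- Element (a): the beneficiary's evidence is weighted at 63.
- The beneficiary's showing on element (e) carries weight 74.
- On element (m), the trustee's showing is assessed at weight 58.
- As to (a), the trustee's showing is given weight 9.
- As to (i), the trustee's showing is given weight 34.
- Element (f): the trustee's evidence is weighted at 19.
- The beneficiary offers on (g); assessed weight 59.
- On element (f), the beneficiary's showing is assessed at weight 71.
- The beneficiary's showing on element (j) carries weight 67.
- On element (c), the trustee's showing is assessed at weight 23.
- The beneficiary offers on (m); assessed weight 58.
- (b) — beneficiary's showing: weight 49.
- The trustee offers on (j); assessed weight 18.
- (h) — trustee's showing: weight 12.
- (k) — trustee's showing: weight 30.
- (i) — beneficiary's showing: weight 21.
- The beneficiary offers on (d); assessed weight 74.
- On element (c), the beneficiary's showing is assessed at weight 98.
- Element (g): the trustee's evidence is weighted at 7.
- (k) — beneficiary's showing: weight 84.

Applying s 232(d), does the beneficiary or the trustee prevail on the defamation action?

beneficiary

— Issue I —
Stage I.1 — burden on beneficiary; standard: a preponderance (weight is at least 49).
    (a): 63 − 9 = 54 ≥ 49 [met]
    (b): 49 ≥ 49 [met]
  All elements met. The beneficiary retains the burden for Stage I.2.
Stage I.2 — burden on beneficiary; standard: a clear and cogent showing (weight is at least 75).
    (c): 98 − 23 = 75 ≥ 75 [met]
  The beneficiary carries the last stage.
All stages carried — the beneficiary prevails on this issue.
— Issue II —
Stage II.1 — burden on beneficiary; standard: a clear and cogent showing (weight is at least 74).
    (d): 74 ≥ 74 [met]
    (e): 74 ≥ 74 [met]
  All elements met. The beneficiary retains the burden for Stage II.2.
Stage II.2 — burden on beneficiary; standard: the balance of probabilities (weight exceeds 51).
    (f): 71 − 19 = 52 > 51 [met]
    (g): 59 − 7 = 52 > 51 [met]
  Stage II.2 is satisfied; the onus moves to the trustee.
Stage II.3 — burden on trustee; standard: a production showing (weight is at least 13).
    (h): 12 < 13 [not met]
    (i): 34 − 21 = 13 ≥ 13 [met]
  Stage II.3 not carried; the trustee fails its burden.
So the beneficiary prevails on this issue.
— Issue III —
At Stage III.1 the beneficiary must meet a more-likely-than-not showing (weight is at least 55): on (j) the weight is 67 less the opposing 18 gives net 49, which does not reach 55, so (j) does not meet the standard; on (k) the weight is 84 less the opposing 30 gives net 54, which does not reach 55, so (k) does not meet the standard.
  The beneficiary does not carry Stage III.1.
The analysis ends at Stage III.1; the trustee prevails on this issue.
Per-issue: Issue I → beneficiary; Issue II → beneficiary; Issue III → trustee. The beneficiary must prevail on a majority of issues; overall, the beneficiary prevails.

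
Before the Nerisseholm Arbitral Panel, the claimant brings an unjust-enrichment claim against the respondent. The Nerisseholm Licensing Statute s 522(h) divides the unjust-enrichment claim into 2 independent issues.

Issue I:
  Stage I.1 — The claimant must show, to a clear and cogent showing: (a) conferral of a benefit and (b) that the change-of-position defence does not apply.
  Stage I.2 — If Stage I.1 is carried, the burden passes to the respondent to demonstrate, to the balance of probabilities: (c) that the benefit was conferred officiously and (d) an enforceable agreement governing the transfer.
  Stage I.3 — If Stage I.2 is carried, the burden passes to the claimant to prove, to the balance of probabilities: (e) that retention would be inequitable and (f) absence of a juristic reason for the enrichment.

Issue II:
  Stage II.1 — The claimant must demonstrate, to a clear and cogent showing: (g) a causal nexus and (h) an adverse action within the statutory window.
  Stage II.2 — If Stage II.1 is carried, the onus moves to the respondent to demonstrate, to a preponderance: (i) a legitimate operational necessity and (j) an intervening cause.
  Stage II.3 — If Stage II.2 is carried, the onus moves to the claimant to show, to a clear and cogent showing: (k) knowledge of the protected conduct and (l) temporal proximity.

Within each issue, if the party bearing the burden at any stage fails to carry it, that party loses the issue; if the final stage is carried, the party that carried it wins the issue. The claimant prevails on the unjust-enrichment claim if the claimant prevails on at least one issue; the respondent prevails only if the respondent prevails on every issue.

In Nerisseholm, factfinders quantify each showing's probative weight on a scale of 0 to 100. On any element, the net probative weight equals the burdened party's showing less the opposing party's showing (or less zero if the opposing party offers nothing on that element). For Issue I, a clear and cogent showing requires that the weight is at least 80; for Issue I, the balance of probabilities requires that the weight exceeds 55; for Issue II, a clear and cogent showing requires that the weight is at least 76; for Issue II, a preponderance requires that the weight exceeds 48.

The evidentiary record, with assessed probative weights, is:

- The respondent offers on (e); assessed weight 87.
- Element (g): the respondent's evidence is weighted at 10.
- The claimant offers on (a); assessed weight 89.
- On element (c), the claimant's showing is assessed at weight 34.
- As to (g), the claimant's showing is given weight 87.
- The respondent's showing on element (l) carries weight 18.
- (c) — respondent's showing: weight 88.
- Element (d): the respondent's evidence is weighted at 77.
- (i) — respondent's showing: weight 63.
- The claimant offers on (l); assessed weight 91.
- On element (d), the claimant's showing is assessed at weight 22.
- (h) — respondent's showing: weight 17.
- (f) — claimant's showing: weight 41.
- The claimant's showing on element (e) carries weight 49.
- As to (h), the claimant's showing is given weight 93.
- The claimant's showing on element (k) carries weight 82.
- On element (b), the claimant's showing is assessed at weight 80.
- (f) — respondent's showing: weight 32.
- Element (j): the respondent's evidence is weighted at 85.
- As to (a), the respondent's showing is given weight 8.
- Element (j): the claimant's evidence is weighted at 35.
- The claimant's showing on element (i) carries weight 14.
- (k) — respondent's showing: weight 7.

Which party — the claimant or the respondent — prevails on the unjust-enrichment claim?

claimant

— Issue I —
At Stage I.1 the claimant must meet a clear and cogent showing (weight is at least 80): on (a) the weight is 89 less the opposing 8 gives net 81, which does reach 80, so (a) meets the standard; on (b) the weight is 80, which does reach 80, so (b) meets the standard.
  All elements met. The burden passes to the respondent.
At Stage I.2 the respondent must meet the balance of probabilities (weight exceeds 55): on (c) the weight is 88 less the opposing 34 gives net 54, which does not exceed 55, so (c) does not meet the standard; on (d) the weight is 77 less the opposing 22 gives net 55, which does not exceed 55, so (d) does not meet the standard.
  Not every element is met, so the respondent fails to carry Stage I.2.
The analysis ends at Stage I.2; the claimant prevails on this issue.
— Issue II —
At Stage II.1 the claimant must meet a clear and cogent showing (weight is at least 76): on (g) the weight is 87 less the opposing 10 gives net 77, ≥ 76, so (g) meets the standard; on (h) the weight is 93 less the opposing 17 gives net 76, ≥ 76, so (h) meets the standard.
  Stage II.1 carried; the burden shifts to the respondent.
At Stage II.2 the respondent must meet a preponderance (weight exceeds 48): on (i) the weight is 63 less the opposing 14 gives net 49, > 48, so (i) meets the standard; on (j) the weight is 85 less the opposing 35 gives net 50, > 48, so (j) meets the standard.
  The respondent carries Stage II.2; the claimant now bears the burden.
At Stage II.3 the claimant must meet a clear and cogent showing (weight is at least 76): on (k) the weight is 82 less the opposing 7 gives net 75, < 76, so (k) does not meet the standard; on (l) the weight is 91 less the opposing 18 gives net 73, < 76, so (l) does not meet the standard.
  Stage II.3 not carried; the claimant fails its burden.
The respondent prevails on this issue.
Per-issue: Issue I → claimant; Issue II → respondent. The claimant must prevail on at least one issue; overall, the claimant prevails.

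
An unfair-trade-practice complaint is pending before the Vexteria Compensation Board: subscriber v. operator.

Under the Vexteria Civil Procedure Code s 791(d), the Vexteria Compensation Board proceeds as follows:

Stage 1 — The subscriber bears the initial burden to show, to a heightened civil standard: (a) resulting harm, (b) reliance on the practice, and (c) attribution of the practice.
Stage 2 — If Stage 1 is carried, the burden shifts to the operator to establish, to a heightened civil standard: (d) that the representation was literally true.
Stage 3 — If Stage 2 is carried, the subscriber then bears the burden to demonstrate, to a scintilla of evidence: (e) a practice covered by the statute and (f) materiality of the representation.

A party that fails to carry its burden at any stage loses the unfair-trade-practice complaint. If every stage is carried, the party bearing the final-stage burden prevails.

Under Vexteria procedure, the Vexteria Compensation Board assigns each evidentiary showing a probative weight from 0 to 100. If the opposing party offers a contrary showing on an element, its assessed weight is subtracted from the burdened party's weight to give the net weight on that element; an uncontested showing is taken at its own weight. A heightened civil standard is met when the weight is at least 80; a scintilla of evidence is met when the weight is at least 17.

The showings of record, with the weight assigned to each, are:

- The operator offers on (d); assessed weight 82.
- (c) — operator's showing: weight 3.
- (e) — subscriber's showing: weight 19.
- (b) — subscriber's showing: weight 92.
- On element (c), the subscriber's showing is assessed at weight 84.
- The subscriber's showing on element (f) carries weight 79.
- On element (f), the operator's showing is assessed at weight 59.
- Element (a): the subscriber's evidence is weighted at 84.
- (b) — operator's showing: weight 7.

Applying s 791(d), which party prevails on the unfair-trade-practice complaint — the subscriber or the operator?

Stage 1 — burden on subscriber; standard: a heightened civil standard (weight is at least 80).
    (a): 84 ≥ 80 [met]
    (b): 92 − 7 = 85 ≥ 80 [met]
    (c): 84 − 3 = 81 ≥ 80 [met]
  The subscriber carries Stage 1; the operator now bears the burden.
Stage 2 — burden on operator; standard: a heightened civil standard (weight is at least 80).
    (d): 82 ≥ 80 [met]
  All elements met. The burden passes to the subscriber.
Stage 3 — burden on subscriber; standard: a scintilla of evidence (weight is at least 17).
    (e): 19 ≥ 17 [met]
    (f): 79 − 59 = 20 ≥ 17 [met]
  All elements met at the final stage.
With every stage satisfied, the subscriber prevails.

subscriber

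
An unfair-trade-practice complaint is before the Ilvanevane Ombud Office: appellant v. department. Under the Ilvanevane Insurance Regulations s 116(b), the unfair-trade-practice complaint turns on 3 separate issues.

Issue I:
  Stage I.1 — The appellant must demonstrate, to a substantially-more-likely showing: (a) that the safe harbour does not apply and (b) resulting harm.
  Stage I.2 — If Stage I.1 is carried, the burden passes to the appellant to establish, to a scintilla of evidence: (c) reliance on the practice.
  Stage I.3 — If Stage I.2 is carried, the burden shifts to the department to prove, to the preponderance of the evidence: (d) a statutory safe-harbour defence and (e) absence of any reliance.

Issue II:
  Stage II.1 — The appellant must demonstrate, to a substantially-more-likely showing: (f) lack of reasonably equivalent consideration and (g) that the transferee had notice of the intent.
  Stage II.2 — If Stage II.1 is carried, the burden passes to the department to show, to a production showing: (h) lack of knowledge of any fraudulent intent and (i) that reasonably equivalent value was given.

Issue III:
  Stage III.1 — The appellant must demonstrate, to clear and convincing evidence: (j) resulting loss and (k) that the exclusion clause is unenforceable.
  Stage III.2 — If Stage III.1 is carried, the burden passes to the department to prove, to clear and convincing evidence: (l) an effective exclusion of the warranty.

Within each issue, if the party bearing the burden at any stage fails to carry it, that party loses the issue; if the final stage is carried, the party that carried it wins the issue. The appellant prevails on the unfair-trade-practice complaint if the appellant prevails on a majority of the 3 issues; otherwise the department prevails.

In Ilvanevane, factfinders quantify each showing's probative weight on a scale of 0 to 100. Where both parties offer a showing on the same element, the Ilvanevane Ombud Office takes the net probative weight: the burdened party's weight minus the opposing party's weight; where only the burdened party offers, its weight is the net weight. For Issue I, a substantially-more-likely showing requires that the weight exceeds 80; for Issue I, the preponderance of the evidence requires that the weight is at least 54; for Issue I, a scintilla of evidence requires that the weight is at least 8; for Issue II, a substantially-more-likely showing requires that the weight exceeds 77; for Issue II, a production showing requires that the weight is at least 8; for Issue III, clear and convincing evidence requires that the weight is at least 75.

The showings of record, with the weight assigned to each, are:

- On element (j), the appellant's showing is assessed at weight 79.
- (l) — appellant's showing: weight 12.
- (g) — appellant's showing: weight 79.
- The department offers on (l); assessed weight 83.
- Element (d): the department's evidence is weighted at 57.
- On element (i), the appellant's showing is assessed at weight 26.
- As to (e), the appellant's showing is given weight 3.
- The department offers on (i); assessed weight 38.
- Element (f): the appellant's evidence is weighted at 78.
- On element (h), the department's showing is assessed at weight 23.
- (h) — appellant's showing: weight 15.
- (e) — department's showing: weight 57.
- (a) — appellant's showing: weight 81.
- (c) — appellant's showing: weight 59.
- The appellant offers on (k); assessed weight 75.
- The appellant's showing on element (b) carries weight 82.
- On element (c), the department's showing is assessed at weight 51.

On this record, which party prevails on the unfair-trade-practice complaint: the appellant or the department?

— Issue I —
Stage I.1 — burden on appellant; standard: a substantially-more-likely showing (weight exceeds 80).
    (a): 81 > 80 [met]
    (b): 82 > 80 [met]
  Stage I.1 is satisfied; the appellant continues to bear the burden.
Stage I.2 — burden on appellant; standard: a scintilla of evidence (weight is at least 8).
    (c): 59 − 51 = 8 ≥ 8 [met]
  All elements met. The burden passes to the department.
Stage I.3 — burden on department; standard: the preponderance of the evidence (weight is at least 54).
    (d): 57 ≥ 54 [met]
    (e): 57 − 3 = 54 ≥ 54 [met]
  The department carries the last stage.
With every stage satisfied, the department prevails on this issue.
— Issue II —
At Stage II.1 the appellant must meet a substantially-more-likely showing (weight exceeds 77): on (f) the weight is 78, > 77, so (f) meets the standard; on (g) the weight is 79, which does exceed 77, so (g) meets the standard.
  The appellant carries Stage II.1; the department now bears the burden.
At Stage II.2 the department must meet a production showing (weight is at least 8): on (h) the weight is 23 less the opposing 15 gives net 8, ≥ 8, so (h) meets the standard; on (i) the weight is 38 less the opposing 26 gives net 12, which does reach 8, so (i) meets the standard.
  All elements met at the final stage.
All stages carried — the department prevails on this issue.
— Issue III —
Stage III.1 — burden on appellant; standard: clear and convincing evidence (weight is at least 75).
    (j): 79 ≥ 75 [met]
    (k): 75 ≥ 75 [met]
  All elements met. The burden passes to the department.
Stage III.2 — burden on department; standard: clear and convincing evidence (weight is at least 75).
    (l): 83 − 12 = 71 < 75 [not met]
  The department does not carry Stage III.2.
So the appellant prevails on this issue.
Per-issue: Issue I → department; Issue II → department; Issue III → appellant. The appellant must prevail on a majority of issues; overall, the department prevails.

department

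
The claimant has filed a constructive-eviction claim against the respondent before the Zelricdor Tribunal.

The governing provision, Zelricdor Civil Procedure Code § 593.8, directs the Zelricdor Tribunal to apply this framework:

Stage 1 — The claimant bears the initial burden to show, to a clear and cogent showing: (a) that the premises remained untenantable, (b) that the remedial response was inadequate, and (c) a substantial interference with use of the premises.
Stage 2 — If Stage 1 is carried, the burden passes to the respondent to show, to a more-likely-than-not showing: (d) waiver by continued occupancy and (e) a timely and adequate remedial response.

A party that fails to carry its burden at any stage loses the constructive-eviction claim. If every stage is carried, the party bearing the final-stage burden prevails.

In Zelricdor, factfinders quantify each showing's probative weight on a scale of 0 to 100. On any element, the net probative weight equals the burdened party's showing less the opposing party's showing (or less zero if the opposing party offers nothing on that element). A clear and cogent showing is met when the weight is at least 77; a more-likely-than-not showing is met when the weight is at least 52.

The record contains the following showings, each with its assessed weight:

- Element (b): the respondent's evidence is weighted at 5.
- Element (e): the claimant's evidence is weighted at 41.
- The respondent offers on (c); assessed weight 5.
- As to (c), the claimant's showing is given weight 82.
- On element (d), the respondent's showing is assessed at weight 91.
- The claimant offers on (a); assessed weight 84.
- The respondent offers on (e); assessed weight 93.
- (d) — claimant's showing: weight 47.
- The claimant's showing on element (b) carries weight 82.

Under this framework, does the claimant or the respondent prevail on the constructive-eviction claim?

At Stage 1 the claimant must meet a clear and cogent showing (weight is at least 77): on (a) the weight is 84, which does reach 77, so (a) meets the standard; on (b) the weight is 82 less the opposing 5 gives net 77, which does reach 77, so (b) meets the standard; on (c) the weight is 82 less the opposing 5 gives net 77, which does reach 77, so (c) meets the standard.
  Stage 1 carried; the burden shifts to the respondent.
At Stage 2 the respondent must meet a more-likely-than-not showing (weight is at least 52): on (d) the weight is 91 less the opposing 47 gives net 44, < 52, so (d) does not meet the standard; on (e) the weight is 93 less the opposing 41 gives net 52, ≥ 52, so (e) meets the standard.
  The respondent does not carry Stage 2.
The claimant prevails.

claimant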